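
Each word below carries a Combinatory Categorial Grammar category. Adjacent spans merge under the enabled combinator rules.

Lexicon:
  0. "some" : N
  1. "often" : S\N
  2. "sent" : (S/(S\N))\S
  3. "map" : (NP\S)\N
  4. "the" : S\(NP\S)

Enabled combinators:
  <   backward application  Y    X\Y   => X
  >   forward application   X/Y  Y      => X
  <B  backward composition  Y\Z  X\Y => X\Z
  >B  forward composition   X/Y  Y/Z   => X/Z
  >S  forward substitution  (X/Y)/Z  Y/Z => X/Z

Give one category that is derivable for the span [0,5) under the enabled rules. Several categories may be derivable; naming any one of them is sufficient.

[0,5] S   >
  [0,3] S/(S\N)   <
    [0,2] S   <
      [0,1] "some" : N
      [1,2] "often" : S\N
    [2,3] "sent" : (S/(S\N))\S
  [3,5] S\N   <B
    [3,4] "map" : (NP\S)\N
    [4,5] "the" : S\(NP\S)

S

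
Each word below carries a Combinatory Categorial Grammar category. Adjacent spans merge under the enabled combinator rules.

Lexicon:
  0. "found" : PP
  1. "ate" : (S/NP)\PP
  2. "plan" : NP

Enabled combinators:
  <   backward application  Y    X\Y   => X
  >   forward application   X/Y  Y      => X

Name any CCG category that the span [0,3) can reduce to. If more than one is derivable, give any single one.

[0,3] S   >
  [0,2] S/NP   <
    [0,1] "found" : PP
    [1,2] "ate" : (S/NP)\PP
  [2,3] "plan" : NP

S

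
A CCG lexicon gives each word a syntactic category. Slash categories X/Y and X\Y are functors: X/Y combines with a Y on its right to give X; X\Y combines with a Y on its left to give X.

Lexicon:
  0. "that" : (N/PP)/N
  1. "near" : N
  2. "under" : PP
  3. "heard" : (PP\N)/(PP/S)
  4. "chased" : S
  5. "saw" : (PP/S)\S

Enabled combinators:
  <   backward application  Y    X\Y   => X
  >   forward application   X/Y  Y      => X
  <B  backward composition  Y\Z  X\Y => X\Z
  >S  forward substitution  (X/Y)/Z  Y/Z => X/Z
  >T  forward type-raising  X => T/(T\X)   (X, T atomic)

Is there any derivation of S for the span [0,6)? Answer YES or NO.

NO

(N/PP)/N N PP (PP\N)/(PP/S) S (PP/S)\S
CKY chart[0,6] = {N/(N\PP), NP/(NP\PP), PP, PP/(PP\PP), S/(S\PP)}; S ∉ chart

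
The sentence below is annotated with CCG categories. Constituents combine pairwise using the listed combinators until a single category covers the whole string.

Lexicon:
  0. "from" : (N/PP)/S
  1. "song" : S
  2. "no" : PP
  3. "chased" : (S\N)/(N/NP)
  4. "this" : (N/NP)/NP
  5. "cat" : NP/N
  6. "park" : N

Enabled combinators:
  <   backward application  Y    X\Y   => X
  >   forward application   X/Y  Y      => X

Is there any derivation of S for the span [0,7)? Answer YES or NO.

[0,7] S   <
  [0,3] N   >
    [0,2] N/PP   >
      [0,1] "from" : (N/PP)/S
      [1,2] "song" : S
    [2,3] "no" : PP
  [3,7] S\N   >
    [3,4] "chased" : (S\N)/(N/NP)
    [4,7] N/NP   >
      [4,5] "this" : (N/NP)/NP
      [5,7] NP   >
        [5,6] "cat" : NP/N
        [6,7] "park" : N

YES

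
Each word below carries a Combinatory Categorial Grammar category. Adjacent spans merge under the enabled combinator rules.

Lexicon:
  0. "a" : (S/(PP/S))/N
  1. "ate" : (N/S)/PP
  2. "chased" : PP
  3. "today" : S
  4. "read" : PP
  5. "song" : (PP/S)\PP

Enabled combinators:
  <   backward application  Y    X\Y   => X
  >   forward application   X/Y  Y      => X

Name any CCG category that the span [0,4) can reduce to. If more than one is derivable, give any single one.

[0,6] S   >
  [0,4] S/(PP/S)   >
    [0,1] "a" : (S/(PP/S))/N
    [1,4] N   >
      [1,3] N/S   >
        [1,2] "ate" : (N/S)/PP
        [2,3] "chased" : PP
      [3,4] "today" : S
  [4,6] PP/S   <
    [4,5] "read" : PP
    [5,6] "song" : (PP/S)\PP

S/(PP/S)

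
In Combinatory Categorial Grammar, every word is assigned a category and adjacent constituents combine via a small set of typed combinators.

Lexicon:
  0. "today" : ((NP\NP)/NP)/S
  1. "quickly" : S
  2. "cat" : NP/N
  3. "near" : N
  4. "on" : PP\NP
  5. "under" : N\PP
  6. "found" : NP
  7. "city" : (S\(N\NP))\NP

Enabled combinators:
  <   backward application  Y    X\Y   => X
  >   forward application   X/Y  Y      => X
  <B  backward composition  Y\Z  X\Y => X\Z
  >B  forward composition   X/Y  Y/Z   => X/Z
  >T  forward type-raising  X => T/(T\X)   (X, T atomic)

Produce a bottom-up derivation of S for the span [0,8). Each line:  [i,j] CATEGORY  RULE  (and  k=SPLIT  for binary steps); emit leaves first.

[0,1] ((NP\NP)/NP)/S  lex  "today"
[1,2] S  lex  "quickly"
[0,2] (NP\NP)/NP  >  k=1
[2,3] NP/N  lex  "cat"
[3,4] N  lex  "near"
[2,4] NP  >  k=3
[0,4] NP\NP  >  k=2
[4,5] PP\NP  lex  "on"
[5,6] N\PP  lex  "under"
[4,6] N\NP  <B  k=5
[0,6] N\NP  <B  k=4
[6,7] NP  lex  "found"
[7,8] (S\(N\NP))\NP  lex  "city"
[6,8] S\(N\NP)  <  k=7
[0,8] S  <  k=6

[0,8] S   <
  [0,6] N\NP   <B
    [0,4] NP\NP   >
      [0,2] (NP\NP)/NP   >
        [0,1] "today" : ((NP\NP)/NP)/S
        [1,2] "quickly" : S
      [2,4] NP   >
        [2,3] "cat" : NP/N
        [3,4] "near" : N
    [4,6] N\NP   <B
      [4,5] "on" : PP\NP
      [5,6] "under" : N\PP
  [6,8] S\(N\NP)   <
    [6,7] "found" : NP
    [7,8] "city" : (S\(N\NP))\NP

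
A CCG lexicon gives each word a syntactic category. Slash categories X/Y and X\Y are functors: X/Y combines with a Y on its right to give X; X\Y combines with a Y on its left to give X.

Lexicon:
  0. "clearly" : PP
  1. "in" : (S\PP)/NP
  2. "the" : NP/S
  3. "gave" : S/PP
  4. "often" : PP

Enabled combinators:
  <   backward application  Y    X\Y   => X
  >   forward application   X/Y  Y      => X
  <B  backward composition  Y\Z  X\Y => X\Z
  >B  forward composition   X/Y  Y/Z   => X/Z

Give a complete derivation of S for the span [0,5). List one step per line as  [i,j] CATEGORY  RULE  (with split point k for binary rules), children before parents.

[0,5] S   <
  [0,1] "clearly" : PP
  [1,5] S\PP   >
    [1,2] "in" : (S\PP)/NP
    [2,5] NP   >
      [2,4] NP/PP   >B
        [2,3] "the" : NP/S
        [3,4] "gave" : S/PP
      [4,5] "often" : PP

[0,1] PP  lex  "clearly"
[1,2] (S\PP)/NP  lex  "in"
[2,3] NP/S  lex  "the"
[3,4] S/PP  lex  "gave"
[2,4] NP/PP  >B  k=3
[4,5] PP  lex  "often"
[2,5] NP  >  k=4
[1,5] S\PP  >  k=2
[0,5] S  <  k=1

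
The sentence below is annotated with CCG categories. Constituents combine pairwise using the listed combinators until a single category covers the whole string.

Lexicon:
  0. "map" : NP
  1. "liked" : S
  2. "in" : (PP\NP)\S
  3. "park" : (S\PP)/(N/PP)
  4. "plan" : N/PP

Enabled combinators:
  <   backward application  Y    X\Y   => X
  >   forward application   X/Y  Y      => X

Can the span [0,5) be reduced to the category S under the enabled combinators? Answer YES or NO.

YES

[0,5] S   <
  [0,3] PP   <
    [0,1] "map" : NP
    [1,3] PP\NP   <
      [1,2] "liked" : S
      [2,3] "in" : (PP\NP)\S
  [3,5] S\PP   >
    [3,4] "park" : (S\PP)/(N/PP)
    [4,5] "plan" : N/PP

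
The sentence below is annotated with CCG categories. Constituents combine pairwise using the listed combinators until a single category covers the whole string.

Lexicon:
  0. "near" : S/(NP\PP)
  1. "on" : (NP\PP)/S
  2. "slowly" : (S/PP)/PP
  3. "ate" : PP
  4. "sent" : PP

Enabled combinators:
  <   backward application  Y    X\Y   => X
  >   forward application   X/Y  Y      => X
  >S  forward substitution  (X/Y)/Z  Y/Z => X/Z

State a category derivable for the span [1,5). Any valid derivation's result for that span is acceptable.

NP\PP

[0,5] S   >
  [0,1] "near" : S/(NP\PP)
  [1,5] NP\PP   >
    [1,2] "on" : (NP\PP)/S
    [2,5] S   >
      [2,4] S/PP   >
        [2,3] "slowly" : (S/PP)/PP
        [3,4] "ate" : PP
      [4,5] "sent" : PP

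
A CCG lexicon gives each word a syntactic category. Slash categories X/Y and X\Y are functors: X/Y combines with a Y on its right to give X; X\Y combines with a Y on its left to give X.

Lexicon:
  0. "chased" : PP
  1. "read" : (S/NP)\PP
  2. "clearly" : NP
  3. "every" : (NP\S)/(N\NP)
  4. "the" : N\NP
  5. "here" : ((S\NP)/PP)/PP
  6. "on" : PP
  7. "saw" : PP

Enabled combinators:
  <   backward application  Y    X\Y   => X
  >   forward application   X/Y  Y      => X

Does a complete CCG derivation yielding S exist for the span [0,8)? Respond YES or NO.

[0,8] S   <
  [0,5] NP   <
    [0,3] S   >
      [0,2] S/NP   <
        [0,1] "chased" : PP
        [1,2] "read" : (S/NP)\PP
      [2,3] "clearly" : NP
    [3,5] NP\S   >
      [3,4] "every" : (NP\S)/(N\NP)
      [4,5] "the" : N\NP
  [5,8] S\NP   >
    [5,7] (S\NP)/PP   >
      [5,6] "here" : ((S\NP)/PP)/PP
      [6,7] "on" : PP
    [7,8] "saw" : PP

YES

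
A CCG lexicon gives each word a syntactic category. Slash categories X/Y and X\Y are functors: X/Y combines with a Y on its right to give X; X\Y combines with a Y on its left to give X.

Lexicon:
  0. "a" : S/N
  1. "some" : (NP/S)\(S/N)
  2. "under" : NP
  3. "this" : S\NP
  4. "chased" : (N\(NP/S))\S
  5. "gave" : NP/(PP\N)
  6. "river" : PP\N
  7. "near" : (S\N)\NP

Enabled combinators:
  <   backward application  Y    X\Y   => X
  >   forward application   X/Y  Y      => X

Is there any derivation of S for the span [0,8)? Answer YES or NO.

YES

[0,8] S   <
  [0,5] N   <
    [0,2] NP/S   <
      [0,1] "a" : S/N
      [1,2] "some" : (NP/S)\(S/N)
    [2,5] N\(NP/S)   <
      [2,4] S   <
        [2,3] "under" : NP
        [3,4] "this" : S\NP
      [4,5] "chased" : (N\(NP/S))\S
  [5,8] S\N   <
    [5,7] NP   >
      [5,6] "gave" : NP/(PP\N)
      [6,7] "river" : PP\N
    [7,8] "near" : (S\N)\NP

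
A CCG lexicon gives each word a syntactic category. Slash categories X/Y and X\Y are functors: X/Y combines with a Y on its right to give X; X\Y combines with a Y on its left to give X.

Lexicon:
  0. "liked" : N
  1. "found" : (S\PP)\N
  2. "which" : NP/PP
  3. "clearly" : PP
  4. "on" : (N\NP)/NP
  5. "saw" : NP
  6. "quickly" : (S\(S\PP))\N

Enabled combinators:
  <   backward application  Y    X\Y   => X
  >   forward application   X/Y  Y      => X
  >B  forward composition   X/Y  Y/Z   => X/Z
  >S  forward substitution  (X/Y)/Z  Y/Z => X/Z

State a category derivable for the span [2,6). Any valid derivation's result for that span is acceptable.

[0,7] S   <
  [0,2] S\PP   <
    [0,1] "liked" : N
    [1,2] "found" : (S\PP)\N
  [2,7] S\(S\PP)   <
    [2,6] N   <
      [2,4] NP   >
        [2,3] "which" : NP/PP
        [3,4] "clearly" : PP
      [4,6] N\NP   >
        [4,5] "on" : (N\NP)/NP
        [5,6] "saw" : NP
    [6,7] "quickly" : (S\(S\PP))\N

N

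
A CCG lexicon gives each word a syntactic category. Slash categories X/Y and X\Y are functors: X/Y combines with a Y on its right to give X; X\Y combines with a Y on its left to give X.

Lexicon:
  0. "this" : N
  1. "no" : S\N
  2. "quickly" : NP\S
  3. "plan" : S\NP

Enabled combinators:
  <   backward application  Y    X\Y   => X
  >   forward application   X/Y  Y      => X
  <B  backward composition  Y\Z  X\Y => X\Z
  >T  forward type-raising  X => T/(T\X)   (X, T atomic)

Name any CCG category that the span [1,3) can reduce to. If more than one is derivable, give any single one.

NP\N

[0,4] S   <
  [0,3] NP   <
    [0,1] "this" : N
    [1,3] NP\N   <B
      [1,2] "no" : S\N
      [2,3] "quickly" : NP\S
  [3,4] "plan" : S\NP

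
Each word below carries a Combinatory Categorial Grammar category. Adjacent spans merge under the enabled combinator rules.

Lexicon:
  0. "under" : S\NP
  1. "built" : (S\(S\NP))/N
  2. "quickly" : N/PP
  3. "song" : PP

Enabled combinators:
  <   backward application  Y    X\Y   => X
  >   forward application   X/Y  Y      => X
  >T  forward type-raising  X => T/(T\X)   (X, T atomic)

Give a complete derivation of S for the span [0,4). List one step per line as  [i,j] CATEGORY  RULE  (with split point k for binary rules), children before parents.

[0,4] S   <
  [0,1] "under" : S\NP
  [1,4] S\(S\NP)   >
    [1,2] "built" : (S\(S\NP))/N
    [2,4] N   >
      [2,3] "quickly" : N/PP
      [3,4] "song" : PP

[0,1] S\NP  lex  "under"
[1,2] (S\(S\NP))/N  lex  "built"
[2,3] N/PP  lex  "quickly"
[3,4] PP  lex  "song"
[2,4] N  >  k=3
[1,4] S\(S\NP)  >  k=2
[0,4] S  <  k=1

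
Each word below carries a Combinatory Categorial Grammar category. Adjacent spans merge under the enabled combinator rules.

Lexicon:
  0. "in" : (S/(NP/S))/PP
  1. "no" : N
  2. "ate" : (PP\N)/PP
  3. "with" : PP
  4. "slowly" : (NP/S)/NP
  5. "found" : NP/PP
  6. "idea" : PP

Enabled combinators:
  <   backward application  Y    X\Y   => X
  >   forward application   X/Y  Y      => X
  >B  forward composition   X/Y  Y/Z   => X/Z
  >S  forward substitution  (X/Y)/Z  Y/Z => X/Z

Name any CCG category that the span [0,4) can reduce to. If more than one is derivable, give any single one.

S/(NP/S)

[0,7] S   >
  [0,4] S/(NP/S)   >
    [0,1] "in" : (S/(NP/S))/PP
    [1,4] PP   <
      [1,2] "no" : N
      [2,4] PP\N   >
        [2,3] "ate" : (PP\N)/PP
        [3,4] "with" : PP
  [4,7] NP/S   >
    [4,5] "slowly" : (NP/S)/NP
    [5,7] NP   >
      [5,6] "found" : NP/PP
      [6,7] "idea" : PP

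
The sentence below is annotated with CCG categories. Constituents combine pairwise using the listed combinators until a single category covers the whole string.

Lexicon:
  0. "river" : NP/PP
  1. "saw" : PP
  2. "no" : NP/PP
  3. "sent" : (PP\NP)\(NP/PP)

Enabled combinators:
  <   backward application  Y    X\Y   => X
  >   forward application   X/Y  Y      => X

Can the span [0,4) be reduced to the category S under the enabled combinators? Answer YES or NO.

NO

NP/PP PP NP/PP (PP\NP)\(NP/PP)
CKY chart[0,4] = {PP}; S ∉ chart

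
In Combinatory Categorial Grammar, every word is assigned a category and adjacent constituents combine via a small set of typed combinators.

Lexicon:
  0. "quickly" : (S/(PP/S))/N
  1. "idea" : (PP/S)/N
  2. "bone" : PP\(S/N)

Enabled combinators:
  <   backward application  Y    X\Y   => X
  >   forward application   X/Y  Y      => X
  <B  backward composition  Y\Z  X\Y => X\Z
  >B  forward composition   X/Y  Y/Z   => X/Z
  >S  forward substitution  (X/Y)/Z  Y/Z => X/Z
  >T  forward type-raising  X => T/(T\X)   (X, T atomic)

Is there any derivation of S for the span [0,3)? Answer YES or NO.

NO

(S/(PP/S))/N (PP/S)/N PP\(S/N)
CKY chart[0,3] = {N/(N\PP), NP/(NP\PP), PP, PP/(PP\PP), S/(S\PP)}; S ∉ chart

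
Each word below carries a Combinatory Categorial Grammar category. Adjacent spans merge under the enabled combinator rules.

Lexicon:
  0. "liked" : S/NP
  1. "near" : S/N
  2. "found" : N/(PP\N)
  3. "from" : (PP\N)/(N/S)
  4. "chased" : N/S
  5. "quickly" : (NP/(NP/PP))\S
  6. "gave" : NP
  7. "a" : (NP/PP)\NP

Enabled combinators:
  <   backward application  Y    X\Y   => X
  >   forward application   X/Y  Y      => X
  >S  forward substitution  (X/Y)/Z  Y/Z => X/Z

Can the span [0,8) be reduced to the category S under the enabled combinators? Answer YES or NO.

YES

[0,8] S   >
  [0,1] "liked" : S/NP
  [1,8] NP   >
    [1,6] NP/(NP/PP)   <
      [1,5] S   >
        [1,2] "near" : S/N
        [2,5] N   >
          [2,3] "found" : N/(PP\N)
          [3,5] PP\N   >
            [3,4] "from" : (PP\N)/(N/S)
            [4,5] "chased" : N/S
      [5,6] "quickly" : (NP/(NP/PP))\S
    [6,8] NP/PP   <
      [6,7] "gave" : NP
      [7,8] "a" : (NP/PP)\NP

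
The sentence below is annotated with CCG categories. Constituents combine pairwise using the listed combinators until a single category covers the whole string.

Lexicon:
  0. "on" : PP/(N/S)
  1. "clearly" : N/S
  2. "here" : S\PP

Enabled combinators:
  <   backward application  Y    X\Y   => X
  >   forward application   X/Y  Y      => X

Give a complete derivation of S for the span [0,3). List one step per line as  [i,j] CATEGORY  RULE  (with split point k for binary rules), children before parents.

[0,1] PP/(N/S)  lex  "on"
[1,2] N/S  lex  "clearly"
[0,2] PP  >  k=1
[2,3] S\PP  lex  "here"
[0,3] S  <  k=2

[0,3] S   <
  [0,2] PP   >
    [0,1] "on" : PP/(N/S)
    [1,2] "clearly" : N/S
  [2,3] "here" : S\PP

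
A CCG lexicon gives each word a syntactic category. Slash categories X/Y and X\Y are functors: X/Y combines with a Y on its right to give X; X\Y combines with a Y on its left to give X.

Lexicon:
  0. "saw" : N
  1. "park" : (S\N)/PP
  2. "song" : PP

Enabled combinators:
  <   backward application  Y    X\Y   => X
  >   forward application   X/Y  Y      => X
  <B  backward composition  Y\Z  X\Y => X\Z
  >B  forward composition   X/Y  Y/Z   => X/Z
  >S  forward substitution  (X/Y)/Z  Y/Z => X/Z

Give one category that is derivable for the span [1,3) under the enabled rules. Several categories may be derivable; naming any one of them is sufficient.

[0,3] S   <
  [0,1] "saw" : N
  [1,3] S\N   >
    [1,2] "park" : (S\N)/PP
    [2,3] "song" : PP

S\N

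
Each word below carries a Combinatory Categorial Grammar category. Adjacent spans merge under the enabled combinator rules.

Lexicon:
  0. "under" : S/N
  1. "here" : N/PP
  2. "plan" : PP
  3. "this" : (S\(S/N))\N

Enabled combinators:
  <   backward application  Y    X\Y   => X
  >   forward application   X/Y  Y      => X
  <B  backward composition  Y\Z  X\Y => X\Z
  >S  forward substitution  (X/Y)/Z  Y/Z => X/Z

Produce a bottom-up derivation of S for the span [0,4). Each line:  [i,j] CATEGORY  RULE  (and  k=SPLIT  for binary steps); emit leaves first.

[0,4] S   <
  [0,1] "under" : S/N
  [1,4] S\(S/N)   <
    [1,3] N   >
      [1,2] "here" : N/PP
      [2,3] "plan" : PP
    [3,4] "this" : (S\(S/N))\N

[0,1] S/N  lex  "under"
[1,2] N/PP  lex  "here"
[2,3] PP  lex  "plan"
[1,3] N  >  k=2
[3,4] (S\(S/N))\N  lex  "this"
[1,4] S\(S/N)  <  k=3
[0,4] S  <  k=1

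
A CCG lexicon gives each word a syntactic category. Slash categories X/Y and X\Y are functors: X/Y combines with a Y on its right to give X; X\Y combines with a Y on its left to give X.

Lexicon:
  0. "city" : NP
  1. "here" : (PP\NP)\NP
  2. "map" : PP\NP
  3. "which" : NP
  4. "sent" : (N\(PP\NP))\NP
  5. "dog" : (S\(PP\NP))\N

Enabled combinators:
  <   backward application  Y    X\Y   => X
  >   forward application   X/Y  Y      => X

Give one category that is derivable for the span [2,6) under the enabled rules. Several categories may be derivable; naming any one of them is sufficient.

S\(PP\NP)

[0,6] S   <
  [0,2] PP\NP   <
    [0,1] "city" : NP
    [1,2] "here" : (PP\NP)\NP
  [2,6] S\(PP\NP)   <
    [2,5] N   <
      [2,3] "map" : PP\NP
      [3,5] N\(PP\NP)   <
        [3,4] "which" : NP
        [4,5] "sent" : (N\(PP\NP))\NP
    [5,6] "dog" : (S\(PP\NP))\N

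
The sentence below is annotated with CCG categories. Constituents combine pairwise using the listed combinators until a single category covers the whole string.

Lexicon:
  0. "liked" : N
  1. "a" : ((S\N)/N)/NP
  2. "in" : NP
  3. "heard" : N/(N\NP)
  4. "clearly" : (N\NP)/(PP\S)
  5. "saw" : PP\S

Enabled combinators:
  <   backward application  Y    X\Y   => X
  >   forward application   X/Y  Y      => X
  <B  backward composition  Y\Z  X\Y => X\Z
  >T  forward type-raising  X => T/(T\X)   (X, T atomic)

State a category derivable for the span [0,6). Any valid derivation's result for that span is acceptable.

S

[0,6] S   <
  [0,1] "liked" : N
  [1,6] S\N   >
    [1,3] (S\N)/N   >
      [1,2] "a" : ((S\N)/N)/NP
      [2,3] "in" : NP
    [3,6] N   >
      [3,4] "heard" : N/(N\NP)
      [4,6] N\NP   >
        [4,5] "clearly" : (N\NP)/(PP\S)
        [5,6] "saw" : PP\S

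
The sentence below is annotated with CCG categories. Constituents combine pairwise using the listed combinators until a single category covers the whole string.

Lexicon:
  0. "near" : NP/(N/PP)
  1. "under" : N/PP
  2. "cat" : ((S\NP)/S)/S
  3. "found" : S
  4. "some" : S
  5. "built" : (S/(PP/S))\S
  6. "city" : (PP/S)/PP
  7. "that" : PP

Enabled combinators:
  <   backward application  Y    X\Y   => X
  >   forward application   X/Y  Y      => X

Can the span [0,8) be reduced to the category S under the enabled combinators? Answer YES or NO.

[0,8] S   <
  [0,2] NP   >
    [0,1] "near" : NP/(N/PP)
    [1,2] "under" : N/PP
  [2,8] S\NP   >
    [2,4] (S\NP)/S   >
      [2,3] "cat" : ((S\NP)/S)/S
      [3,4] "found" : S
    [4,8] S   >
      [4,6] S/(PP/S)   <
        [4,5] "some" : S
        [5,6] "built" : (S/(PP/S))\S
      [6,8] PP/S   >
        [6,7] "city" : (PP/S)/PP
        [7,8] "that" : PP

YES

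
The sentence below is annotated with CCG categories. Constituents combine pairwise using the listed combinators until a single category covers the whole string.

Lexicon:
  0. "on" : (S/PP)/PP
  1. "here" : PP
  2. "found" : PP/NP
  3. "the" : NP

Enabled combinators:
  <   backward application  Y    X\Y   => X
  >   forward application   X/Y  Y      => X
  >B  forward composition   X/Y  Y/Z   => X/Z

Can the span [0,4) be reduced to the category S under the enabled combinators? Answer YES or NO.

YES

[0,4] S   >
  [0,2] S/PP   >
    [0,1] "on" : (S/PP)/PP
    [1,2] "here" : PP
  [2,4] PP   >
    [2,3] "found" : PP/NP
    [3,4] "the" : NP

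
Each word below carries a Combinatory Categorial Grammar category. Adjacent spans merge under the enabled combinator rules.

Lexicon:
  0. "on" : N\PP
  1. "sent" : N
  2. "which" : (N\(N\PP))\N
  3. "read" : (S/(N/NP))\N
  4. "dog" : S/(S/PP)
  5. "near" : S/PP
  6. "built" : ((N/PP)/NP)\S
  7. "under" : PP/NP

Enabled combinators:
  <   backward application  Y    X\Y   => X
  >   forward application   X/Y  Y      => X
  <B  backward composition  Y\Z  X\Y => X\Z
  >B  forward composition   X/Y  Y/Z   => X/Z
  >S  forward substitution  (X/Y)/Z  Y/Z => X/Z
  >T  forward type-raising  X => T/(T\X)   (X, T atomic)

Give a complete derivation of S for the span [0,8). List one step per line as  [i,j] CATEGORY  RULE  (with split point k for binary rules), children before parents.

[0,1] N\PP  lex  "on"
[1,2] N  lex  "sent"
[2,3] (N\(N\PP))\N  lex  "which"
[1,3] N\(N\PP)  <  k=2
[0,3] N  <  k=1
[3,4] (S/(N/NP))\N  lex  "read"
[0,4] S/(N/NP)  <  k=3
[4,5] S/(S/PP)  lex  "dog"
[5,6] S/PP  lex  "near"
[4,6] S  >  k=5
[6,7] ((N/PP)/NP)\S  lex  "built"
[4,7] (N/PP)/NP  <  k=6
[7,8] PP/NP  lex  "under"
[4,8] N/NP  >S  k=7
[0,8] S  >  k=4

[0,8] S   >
  [0,4] S/(N/NP)   <
    [0,3] N   <
      [0,1] "on" : N\PP
      [1,3] N\(N\PP)   <
        [1,2] "sent" : N
        [2,3] "which" : (N\(N\PP))\N
    [3,4] "read" : (S/(N/NP))\N
  [4,8] N/NP   >S
    [4,7] (N/PP)/NP   <
      [4,6] S   >
        [4,5] "dog" : S/(S/PP)
        [5,6] "near" : S/PP
      [6,7] "built" : ((N/PP)/NP)\S
    [7,8] "under" : PP/NP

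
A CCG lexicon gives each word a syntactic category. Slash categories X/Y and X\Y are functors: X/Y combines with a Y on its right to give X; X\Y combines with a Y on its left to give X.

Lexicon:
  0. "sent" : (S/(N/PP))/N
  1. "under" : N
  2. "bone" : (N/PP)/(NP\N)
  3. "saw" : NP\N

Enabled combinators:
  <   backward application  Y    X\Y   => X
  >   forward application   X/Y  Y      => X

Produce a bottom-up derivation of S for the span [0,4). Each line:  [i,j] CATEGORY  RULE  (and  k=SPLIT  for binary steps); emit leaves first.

[0,1] (S/(N/PP))/N  lex  "sent"
[1,2] N  lex  "under"
[0,2] S/(N/PP)  >  k=1
[2,3] (N/PP)/(NP\N)  lex  "bone"
[3,4] NP\N  lex  "saw"
[2,4] N/PP  >  k=3
[0,4] S  >  k=2

[0,4] S   >
  [0,2] S/(N/PP)   >
    [0,1] "sent" : (S/(N/PP))/N
    [1,2] "under" : N
  [2,4] N/PP   >
    [2,3] "bone" : (N/PP)/(NP\N)
    [3,4] "saw" : NP\N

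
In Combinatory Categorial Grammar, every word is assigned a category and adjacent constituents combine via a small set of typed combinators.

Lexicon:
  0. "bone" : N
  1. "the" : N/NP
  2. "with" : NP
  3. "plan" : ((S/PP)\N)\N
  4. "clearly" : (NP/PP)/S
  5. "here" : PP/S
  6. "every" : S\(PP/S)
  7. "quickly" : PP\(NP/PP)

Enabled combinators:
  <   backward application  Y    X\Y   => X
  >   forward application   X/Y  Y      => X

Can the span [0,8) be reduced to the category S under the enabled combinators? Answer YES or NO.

YES

[0,8] S   >
  [0,4] S/PP   <
    [0,1] "bone" : N
    [1,4] (S/PP)\N   <
      [1,3] N   >
        [1,2] "the" : N/NP
        [2,3] "with" : NP
      [3,4] "plan" : ((S/PP)\N)\N
  [4,8] PP   <
    [4,7] NP/PP   >
      [4,5] "clearly" : (NP/PP)/S
      [5,7] S   <
        [5,6] "here" : PP/S
        [6,7] "every" : S\(PP/S)
    [7,8] "quickly" : PP\(NP/PP)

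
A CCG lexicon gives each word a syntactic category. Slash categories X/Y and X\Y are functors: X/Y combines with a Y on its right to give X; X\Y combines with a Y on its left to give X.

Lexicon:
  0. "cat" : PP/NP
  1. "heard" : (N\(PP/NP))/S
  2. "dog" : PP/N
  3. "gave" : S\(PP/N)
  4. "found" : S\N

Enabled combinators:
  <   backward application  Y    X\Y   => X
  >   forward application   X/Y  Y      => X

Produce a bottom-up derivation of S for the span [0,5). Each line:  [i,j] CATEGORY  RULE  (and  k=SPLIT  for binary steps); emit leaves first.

[0,1] PP/NP  lex  "cat"
[1,2] (N\(PP/NP))/S  lex  "heard"
[2,3] PP/N  lex  "dog"
[3,4] S\(PP/N)  lex  "gave"
[2,4] S  <  k=3
[1,4] N\(PP/NP)  >  k=2
[0,4] N  <  k=1
[4,5] S\N  lex  "found"
[0,5] S  <  k=4

[0,5] S   <
  [0,4] N   <
    [0,1] "cat" : PP/NP
    [1,4] N\(PP/NP)   >
      [1,2] "heard" : (N\(PP/NP))/S
      [2,4] S   <
        [2,3] "dog" : PP/N
        [3,4] "gave" : S\(PP/N)
  [4,5] "found" : S\N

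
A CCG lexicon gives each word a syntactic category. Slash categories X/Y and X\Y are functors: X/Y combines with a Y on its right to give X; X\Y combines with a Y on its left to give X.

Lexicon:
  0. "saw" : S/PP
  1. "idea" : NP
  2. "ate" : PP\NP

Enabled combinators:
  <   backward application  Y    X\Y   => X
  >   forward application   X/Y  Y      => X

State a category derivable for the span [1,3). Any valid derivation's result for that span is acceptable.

[0,3] S   >
  [0,1] "saw" : S/PP
  [1,3] PP   <
    [1,2] "idea" : NP
    [2,3] "ate" : PP\NP

PP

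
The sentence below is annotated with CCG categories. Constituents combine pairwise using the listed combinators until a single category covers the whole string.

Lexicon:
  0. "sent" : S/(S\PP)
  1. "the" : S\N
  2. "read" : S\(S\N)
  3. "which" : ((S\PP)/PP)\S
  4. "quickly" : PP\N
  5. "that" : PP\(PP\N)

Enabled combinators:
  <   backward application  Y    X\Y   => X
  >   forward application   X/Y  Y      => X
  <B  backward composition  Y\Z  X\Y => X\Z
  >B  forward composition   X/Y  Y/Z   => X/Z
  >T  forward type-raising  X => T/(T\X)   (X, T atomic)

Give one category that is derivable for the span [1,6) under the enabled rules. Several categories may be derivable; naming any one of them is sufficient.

S\PP

[0,6] S   >
  [0,1] "sent" : S/(S\PP)
  [1,6] S\PP   >
    [1,4] (S\PP)/PP   <
      [1,3] S   <
        [1,2] "the" : S\N
        [2,3] "read" : S\(S\N)
      [3,4] "which" : ((S\PP)/PP)\S
    [4,6] PP   <
      [4,5] "quickly" : PP\N
      [5,6] "that" : PP\(PP\N)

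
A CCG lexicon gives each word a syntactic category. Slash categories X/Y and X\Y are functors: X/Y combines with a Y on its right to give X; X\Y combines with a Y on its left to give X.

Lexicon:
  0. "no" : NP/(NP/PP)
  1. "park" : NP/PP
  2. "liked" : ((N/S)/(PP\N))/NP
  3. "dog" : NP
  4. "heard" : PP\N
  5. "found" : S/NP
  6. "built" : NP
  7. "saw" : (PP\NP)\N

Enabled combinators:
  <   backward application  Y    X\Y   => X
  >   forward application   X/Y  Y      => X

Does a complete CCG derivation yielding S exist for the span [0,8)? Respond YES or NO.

NO

NP/(NP/PP) NP/PP ((N/S)/(PP\N))/NP NP PP\N S/NP NP (PP\NP)\N
CKY chart[0,8] = {PP}; S ∉ chart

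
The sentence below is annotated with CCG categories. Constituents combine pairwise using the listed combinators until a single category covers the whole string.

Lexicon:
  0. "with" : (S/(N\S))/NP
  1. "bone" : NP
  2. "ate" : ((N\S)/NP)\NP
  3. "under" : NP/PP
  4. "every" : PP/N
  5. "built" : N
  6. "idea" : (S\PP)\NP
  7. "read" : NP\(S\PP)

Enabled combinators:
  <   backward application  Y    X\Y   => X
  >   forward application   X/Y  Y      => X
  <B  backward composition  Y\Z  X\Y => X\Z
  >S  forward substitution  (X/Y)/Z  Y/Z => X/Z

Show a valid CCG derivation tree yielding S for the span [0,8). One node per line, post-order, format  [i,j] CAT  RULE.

[0,8] S   >
  [0,3] S/NP   >S
    [0,1] "with" : (S/(N\S))/NP
    [1,3] (N\S)/NP   <
      [1,2] "bone" : NP
      [2,3] "ate" : ((N\S)/NP)\NP
  [3,8] NP   <
    [3,7] S\PP   <
      [3,6] NP   >
        [3,4] "under" : NP/PP
        [4,6] PP   >
          [4,5] "every" : PP/N
          [5,6] "built" : N
      [6,7] "idea" : (S\PP)\NP
    [7,8] "read" : NP\(S\PP)

[0,1] (S/(N\S))/NP  lex  "with"
[1,2] NP  lex  "bone"
[2,3] ((N\S)/NP)\NP  lex  "ate"
[1,3] (N\S)/NP  <  k=2
[0,3] S/NP  >S  k=1
[3,4] NP/PP  lex  "under"
[4,5] PP/N  lex  "every"
[5,6] N  lex  "built"
[4,6] PP  >  k=5
[3,6] NP  >  k=4
[6,7] (S\PP)\NP  lex  "idea"
[3,7] S\PP  <  k=6
[7,8] NP\(S\PP)  lex  "read"
[3,8] NP  <  k=7
[0,8] S  >  k=3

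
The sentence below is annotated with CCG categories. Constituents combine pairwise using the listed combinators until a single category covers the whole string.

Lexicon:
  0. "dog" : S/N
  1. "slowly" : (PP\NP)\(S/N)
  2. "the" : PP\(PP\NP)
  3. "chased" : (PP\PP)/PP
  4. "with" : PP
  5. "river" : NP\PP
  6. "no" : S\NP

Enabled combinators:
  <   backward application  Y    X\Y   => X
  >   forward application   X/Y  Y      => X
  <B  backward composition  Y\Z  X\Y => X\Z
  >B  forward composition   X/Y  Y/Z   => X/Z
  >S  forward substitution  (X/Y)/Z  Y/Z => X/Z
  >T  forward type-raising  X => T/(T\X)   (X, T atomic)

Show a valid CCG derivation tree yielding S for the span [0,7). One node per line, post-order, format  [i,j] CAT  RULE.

[0,7] S   <
  [0,3] PP   <
    [0,2] PP\NP   <
      [0,1] "dog" : S/N
      [1,2] "slowly" : (PP\NP)\(S/N)
    [2,3] "the" : PP\(PP\NP)
  [3,7] S\PP   <B
    [3,5] PP\PP   >
      [3,4] "chased" : (PP\PP)/PP
      [4,5] "with" : PP
    [5,7] S\PP   <B
      [5,6] "river" : NP\PP
      [6,7] "no" : S\NP

[0,1] S/N  lex  "dog"
[1,2] (PP\NP)\(S/N)  lex  "slowly"
[0,2] PP\NP  <  k=1
[2,3] PP\(PP\NP)  lex  "the"
[0,3] PP  <  k=2
[3,4] (PP\PP)/PP  lex  "chased"
[4,5] PP  lex  "with"
[3,5] PP\PP  >  k=4
[5,6] NP\PP  lex  "river"
[6,7] S\NP  lex  "no"
[5,7] S\PP  <B  k=6
[3,7] S\PP  <B  k=5
[0,7] S  <  k=3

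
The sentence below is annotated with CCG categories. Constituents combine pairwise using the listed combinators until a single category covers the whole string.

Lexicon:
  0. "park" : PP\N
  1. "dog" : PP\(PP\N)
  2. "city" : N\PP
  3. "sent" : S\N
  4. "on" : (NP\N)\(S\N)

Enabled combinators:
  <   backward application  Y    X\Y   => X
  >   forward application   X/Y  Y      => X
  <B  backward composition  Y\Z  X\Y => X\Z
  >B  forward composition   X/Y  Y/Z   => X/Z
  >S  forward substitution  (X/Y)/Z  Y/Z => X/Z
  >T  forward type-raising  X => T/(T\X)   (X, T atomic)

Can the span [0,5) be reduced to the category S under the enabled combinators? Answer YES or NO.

PP\N PP\(PP\N) N\PP S\N (NP\N)\(S\N)
CKY chart[0,5] = {N/(N\NP), NP, NP/(NP\NP), PP/(PP\NP), S/(S\NP)}; S ∉ chart

NO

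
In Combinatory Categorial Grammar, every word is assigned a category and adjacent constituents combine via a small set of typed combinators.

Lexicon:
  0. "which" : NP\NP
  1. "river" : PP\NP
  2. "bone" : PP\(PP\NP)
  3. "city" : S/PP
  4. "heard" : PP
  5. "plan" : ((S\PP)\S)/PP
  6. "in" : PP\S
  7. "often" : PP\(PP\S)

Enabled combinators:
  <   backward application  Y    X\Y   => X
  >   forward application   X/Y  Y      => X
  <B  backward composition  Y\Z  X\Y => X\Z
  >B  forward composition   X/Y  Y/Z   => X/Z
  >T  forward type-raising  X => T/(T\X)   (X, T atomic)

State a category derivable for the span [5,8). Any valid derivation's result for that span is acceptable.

(S\PP)\S

[0,8] S   <
  [0,3] PP   <
    [0,2] PP\NP   <B
      [0,1] "which" : NP\NP
      [1,2] "river" : PP\NP
    [2,3] "bone" : PP\(PP\NP)
  [3,8] S\PP   <
    [3,5] S   >
      [3,4] "city" : S/PP
      [4,5] "heard" : PP
    [5,8] (S\PP)\S   >
      [5,6] "plan" : ((S\PP)\S)/PP
      [6,8] PP   <
        [6,7] "in" : PP\S
        [7,8] "often" : PP\(PP\S)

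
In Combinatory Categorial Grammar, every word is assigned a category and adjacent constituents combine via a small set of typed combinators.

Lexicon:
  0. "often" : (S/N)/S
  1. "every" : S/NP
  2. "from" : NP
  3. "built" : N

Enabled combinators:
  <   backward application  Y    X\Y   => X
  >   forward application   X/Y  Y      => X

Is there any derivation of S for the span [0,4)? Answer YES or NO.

YES

[0,4] S   >
  [0,3] S/N   >
    [0,1] "often" : (S/N)/S
    [1,3] S   >
      [1,2] "every" : S/NP
      [2,3] "from" : NP
  [3,4] "built" : N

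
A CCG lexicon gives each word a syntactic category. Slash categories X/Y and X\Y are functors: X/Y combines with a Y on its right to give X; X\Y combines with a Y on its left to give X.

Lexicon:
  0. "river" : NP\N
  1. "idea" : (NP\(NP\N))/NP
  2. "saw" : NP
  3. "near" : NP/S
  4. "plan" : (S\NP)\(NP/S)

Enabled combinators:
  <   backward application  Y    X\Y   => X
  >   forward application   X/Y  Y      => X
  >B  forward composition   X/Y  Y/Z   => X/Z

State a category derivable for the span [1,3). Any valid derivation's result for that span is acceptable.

[0,5] S   <
  [0,3] NP   <
    [0,1] "river" : NP\N
    [1,3] NP\(NP\N)   >
      [1,2] "idea" : (NP\(NP\N))/NP
      [2,3] "saw" : NP
  [3,5] S\NP   <
    [3,4] "near" : NP/S
    [4,5] "plan" : (S\NP)\(NP/S)

NP\(NP\N)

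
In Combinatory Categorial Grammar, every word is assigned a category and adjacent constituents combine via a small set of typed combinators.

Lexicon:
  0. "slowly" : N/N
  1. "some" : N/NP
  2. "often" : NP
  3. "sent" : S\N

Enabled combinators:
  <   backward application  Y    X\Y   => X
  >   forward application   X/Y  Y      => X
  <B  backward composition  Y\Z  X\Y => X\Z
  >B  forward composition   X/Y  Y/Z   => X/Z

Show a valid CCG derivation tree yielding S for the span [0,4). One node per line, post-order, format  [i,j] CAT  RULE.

[0,4] S   <
  [0,3] N   >
    [0,2] N/NP   >B
      [0,1] "slowly" : N/N
      [1,2] "some" : N/NP
    [2,3] "often" : NP
  [3,4] "sent" : S\N

[0,1] N/N  lex  "slowly"
[1,2] N/NP  lex  "some"
[0,2] N/NP  >B  k=1
[2,3] NP  lex  "often"
[0,3] N  >  k=2
[3,4] S\N  lex  "sent"
[0,4] S  <  k=3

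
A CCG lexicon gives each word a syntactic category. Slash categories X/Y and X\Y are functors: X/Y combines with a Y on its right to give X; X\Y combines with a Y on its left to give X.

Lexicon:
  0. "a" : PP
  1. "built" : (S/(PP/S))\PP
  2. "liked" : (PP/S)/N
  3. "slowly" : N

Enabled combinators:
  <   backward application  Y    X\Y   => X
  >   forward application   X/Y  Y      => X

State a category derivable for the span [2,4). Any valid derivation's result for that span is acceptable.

[0,4] S   >
  [0,2] S/(PP/S)   <
    [0,1] "a" : PP
    [1,2] "built" : (S/(PP/S))\PP
  [2,4] PP/S   >
    [2,3] "liked" : (PP/S)/N
    [3,4] "slowly" : N

PP/S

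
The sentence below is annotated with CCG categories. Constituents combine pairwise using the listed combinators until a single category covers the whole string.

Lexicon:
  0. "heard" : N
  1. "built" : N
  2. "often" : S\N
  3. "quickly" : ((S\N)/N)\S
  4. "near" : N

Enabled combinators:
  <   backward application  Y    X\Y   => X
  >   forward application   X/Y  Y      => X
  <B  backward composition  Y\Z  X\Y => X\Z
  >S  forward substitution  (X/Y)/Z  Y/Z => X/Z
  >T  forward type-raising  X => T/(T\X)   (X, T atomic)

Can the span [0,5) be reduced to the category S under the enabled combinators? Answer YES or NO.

YES

[0,5] S   >
  [0,1] S/(S\N)   >T
    [0,1] "heard" : N
  [1,5] S\N   >
    [1,4] (S\N)/N   <
      [1,3] S   >
        [1,2] S/(S\N)   >T
          [1,2] "built" : N
        [2,3] "often" : S\N
      [3,4] "quickly" : ((S\N)/N)\S
    [4,5] "near" : N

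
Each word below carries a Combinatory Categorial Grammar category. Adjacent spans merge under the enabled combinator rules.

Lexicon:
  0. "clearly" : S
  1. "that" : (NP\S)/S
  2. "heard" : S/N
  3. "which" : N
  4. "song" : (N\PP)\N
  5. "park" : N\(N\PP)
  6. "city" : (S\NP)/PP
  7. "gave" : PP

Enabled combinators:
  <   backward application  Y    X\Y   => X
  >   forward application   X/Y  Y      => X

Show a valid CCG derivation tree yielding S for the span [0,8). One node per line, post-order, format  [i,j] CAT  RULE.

[0,1] S  lex  "clearly"
[1,2] (NP\S)/S  lex  "that"
[2,3] S/N  lex  "heard"
[3,4] N  lex  "which"
[4,5] (N\PP)\N  lex  "song"
[3,5] N\PP  <  k=4
[5,6] N\(N\PP)  lex  "park"
[3,6] N  <  k=5
[2,6] S  >  k=3
[1,6] NP\S  >  k=2
[0,6] NP  <  k=1
[6,7] (S\NP)/PP  lex  "city"
[7,8] PP  lex  "gave"
[6,8] S\NP  >  k=7
[0,8] S  <  k=6

[0,8] S   <
  [0,6] NP   <
    [0,1] "clearly" : S
    [1,6] NP\S   >
      [1,2] "that" : (NP\S)/S
      [2,6] S   >
        [2,3] "heard" : S/N
        [3,6] N   <
          [3,5] N\PP   <
            [3,4] "which" : N
            [4,5] "song" : (N\PP)\N
          [5,6] "park" : N\(N\PP)
  [6,8] S\NP   >
    [6,7] "city" : (S\NP)/PP
    [7,8] "gave" : PP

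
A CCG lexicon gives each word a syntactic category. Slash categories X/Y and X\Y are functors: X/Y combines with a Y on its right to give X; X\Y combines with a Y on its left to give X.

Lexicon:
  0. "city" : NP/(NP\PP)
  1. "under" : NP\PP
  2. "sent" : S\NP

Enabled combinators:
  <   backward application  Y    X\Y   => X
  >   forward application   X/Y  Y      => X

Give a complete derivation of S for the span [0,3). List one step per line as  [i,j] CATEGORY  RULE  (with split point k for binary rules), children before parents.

[0,1] NP/(NP\PP)  lex  "city"
[1,2] NP\PP  lex  "under"
[0,2] NP  >  k=1
[2,3] S\NP  lex  "sent"
[0,3] S  <  k=2

[0,3] S   <
  [0,2] NP   >
    [0,1] "city" : NP/(NP\PP)
    [1,2] "under" : NP\PP
  [2,3] "sent" : S\NP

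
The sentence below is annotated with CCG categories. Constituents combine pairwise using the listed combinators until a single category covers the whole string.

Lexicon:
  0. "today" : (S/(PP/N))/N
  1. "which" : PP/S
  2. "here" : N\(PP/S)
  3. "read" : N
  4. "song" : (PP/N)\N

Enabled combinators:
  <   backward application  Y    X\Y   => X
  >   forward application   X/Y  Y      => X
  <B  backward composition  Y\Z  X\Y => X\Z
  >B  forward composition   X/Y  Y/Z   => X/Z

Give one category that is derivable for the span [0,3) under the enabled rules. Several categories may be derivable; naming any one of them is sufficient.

[0,5] S   >
  [0,3] S/(PP/N)   >
    [0,1] "today" : (S/(PP/N))/N
    [1,3] N   <
      [1,2] "which" : PP/S
      [2,3] "here" : N\(PP/S)
  [3,5] PP/N   <
    [3,4] "read" : N
    [4,5] "song" : (PP/N)\N

S/(PP/N)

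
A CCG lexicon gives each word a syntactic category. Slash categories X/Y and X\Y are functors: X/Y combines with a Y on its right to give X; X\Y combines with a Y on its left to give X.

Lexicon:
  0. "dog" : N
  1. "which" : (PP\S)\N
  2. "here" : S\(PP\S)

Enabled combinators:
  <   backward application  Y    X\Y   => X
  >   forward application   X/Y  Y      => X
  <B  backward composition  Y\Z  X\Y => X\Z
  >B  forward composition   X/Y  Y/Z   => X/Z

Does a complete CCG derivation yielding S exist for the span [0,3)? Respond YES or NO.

[0,3] S   <
  [0,1] "dog" : N
  [1,3] S\N   <B
    [1,2] "which" : (PP\S)\N
    [2,3] "here" : S\(PP\S)

YES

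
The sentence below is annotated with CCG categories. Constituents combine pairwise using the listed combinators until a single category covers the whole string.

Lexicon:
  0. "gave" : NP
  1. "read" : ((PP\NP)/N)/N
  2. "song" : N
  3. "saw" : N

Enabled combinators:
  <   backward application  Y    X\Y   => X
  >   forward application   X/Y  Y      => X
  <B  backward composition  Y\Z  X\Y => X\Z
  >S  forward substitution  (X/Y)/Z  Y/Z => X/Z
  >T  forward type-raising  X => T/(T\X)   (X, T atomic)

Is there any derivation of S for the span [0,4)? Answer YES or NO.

NO

NP ((PP\NP)/N)/N N N
CKY chart[0,4] = {N/(N\PP), NP/(NP\PP), PP, PP/(PP\PP), S/(S\PP)}; S ∉ chart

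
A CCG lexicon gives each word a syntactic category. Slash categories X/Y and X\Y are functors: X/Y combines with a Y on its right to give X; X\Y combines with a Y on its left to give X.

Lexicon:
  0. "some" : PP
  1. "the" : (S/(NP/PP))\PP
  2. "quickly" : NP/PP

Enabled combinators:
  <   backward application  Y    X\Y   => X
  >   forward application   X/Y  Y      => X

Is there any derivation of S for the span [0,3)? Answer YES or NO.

YES

[0,3] S   >
  [0,2] S/(NP/PP)   <
    [0,1] "some" : PP
    [1,2] "the" : (S/(NP/PP))\PP
  [2,3] "quickly" : NP/PP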